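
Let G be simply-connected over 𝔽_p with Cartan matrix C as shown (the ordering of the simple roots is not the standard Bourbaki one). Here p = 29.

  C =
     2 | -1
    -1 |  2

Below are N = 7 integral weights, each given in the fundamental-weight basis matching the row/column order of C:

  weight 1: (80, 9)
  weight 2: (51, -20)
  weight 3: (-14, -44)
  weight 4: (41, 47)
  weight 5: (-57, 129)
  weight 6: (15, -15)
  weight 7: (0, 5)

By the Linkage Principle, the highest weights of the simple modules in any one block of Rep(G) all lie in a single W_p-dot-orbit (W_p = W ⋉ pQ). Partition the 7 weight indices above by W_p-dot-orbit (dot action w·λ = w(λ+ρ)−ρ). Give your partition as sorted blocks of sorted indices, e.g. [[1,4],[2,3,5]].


Cartan matrix: type A_2 (|W|=6); un-permuting the 2 rows.

Each λ_j+ρ reduced to Ā_29; 2-tuples below use C's row order:

  λ_1+ρ ↦ (6, 4);  λ_2+ρ ↦ (6, 4);  λ_3+ρ ↦ (2, 14);  λ_4+ρ ↦ (10, 16);  λ_5+ρ ↦ (2, 14);  λ_6+ρ ↦ (2, 14);  λ_7+ρ ↦ (1, 6)

Grouping the 7 weights by Ā_29-representative: 4 linkage classes.

[[1, 2], [3, 5, 6], [4], [7]]


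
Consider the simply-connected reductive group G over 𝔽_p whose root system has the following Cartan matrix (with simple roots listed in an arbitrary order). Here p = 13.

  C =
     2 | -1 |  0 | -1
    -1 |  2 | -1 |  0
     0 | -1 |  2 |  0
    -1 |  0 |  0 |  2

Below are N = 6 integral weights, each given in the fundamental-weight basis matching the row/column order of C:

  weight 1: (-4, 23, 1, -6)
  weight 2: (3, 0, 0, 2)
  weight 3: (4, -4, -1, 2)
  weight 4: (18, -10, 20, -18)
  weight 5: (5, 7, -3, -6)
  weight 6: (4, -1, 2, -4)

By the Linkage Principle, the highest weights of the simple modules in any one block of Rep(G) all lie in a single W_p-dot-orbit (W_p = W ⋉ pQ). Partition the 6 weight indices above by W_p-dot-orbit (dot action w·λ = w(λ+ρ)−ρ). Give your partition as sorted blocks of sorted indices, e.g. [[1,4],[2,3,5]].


Cartan matrix: type A_4 (|W|=120); un-permuting the 4 rows.

λ_j+ρ reflected into Ā_13 (⟨·,θ^∨⟩≤13); 4-tuples as given:

    1: (2, 0, 3, 3)
    2: (4, 1, 1, 3)
    3: (2, 0, 3, 3)
    4: (4, 1, 1, 3)
    5: (1, 6, 1, 4)
    6: (2, 0, 3, 3)

Partition of {1..6} into 3 W_13-dot-orbits:

[[1, 3, 6], [2, 4], [5]]


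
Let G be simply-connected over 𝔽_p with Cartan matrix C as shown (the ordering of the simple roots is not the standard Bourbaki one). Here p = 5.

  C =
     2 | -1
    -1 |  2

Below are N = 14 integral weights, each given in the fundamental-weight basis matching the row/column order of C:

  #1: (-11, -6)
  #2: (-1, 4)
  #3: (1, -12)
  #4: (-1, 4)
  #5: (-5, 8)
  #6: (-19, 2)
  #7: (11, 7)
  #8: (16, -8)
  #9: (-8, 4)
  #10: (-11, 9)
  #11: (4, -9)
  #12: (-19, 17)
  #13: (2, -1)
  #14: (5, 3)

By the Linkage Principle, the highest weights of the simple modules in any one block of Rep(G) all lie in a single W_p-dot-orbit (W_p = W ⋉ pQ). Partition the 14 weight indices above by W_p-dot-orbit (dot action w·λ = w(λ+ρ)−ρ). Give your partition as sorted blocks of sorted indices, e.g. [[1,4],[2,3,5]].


Type A_2, rank 2, |W|=6; reorder rows/cols to standard.

Folding the 14 weights λ_j+ρ into Ā_5 (reps in the given 2-coord order):

  [1] (0, 5) · [2] (0, 5) · [3] (1, 3) · [4] (0, 5) · [5] (0, 1) · [6] (3, 0) · [7] (0, 2) · [8] (3, 0) · [9] (3, 0) · [10] (0, 5) · [11] (0, 2) · [12] (3, 0) · [13] (3, 0) · [14] (0, 1)

These 14 weights hit 5 W_5-dot-orbits; sizes (4, 1, 2, 5, 2):

[[1, 2, 4, 10], [3], [5, 14], [6, 8, 9, 12, 13], [7, 11]]


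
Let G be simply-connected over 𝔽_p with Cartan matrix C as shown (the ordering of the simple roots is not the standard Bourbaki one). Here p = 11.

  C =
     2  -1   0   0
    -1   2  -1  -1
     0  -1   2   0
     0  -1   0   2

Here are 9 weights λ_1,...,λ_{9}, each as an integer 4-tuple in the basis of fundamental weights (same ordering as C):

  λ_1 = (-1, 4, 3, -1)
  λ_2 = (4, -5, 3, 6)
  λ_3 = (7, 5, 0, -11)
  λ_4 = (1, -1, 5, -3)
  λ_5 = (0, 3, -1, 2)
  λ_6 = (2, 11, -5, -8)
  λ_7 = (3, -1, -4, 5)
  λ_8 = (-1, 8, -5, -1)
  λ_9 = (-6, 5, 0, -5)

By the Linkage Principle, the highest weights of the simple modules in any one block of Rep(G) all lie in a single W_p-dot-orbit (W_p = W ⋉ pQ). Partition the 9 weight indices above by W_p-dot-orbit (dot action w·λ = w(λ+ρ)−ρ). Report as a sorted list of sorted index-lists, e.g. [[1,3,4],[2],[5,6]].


Type D_4, rank 4, |W|=192; reorder rows/cols to standard.

Alcove-folded reps (p=11, 9 weights, presented ϖ-order):

  λ_1+ρ ↦ (0, 2, 4, 0)
  λ_2+ρ ↦ (1, 3, 0, 3)
  λ_3+ρ ↦ (1, 3, 0, 3)
  λ_4+ρ ↦ (0, 2, 4, 0)
  λ_5+ρ ↦ (1, 3, 0, 3)
  λ_6+ρ ↦ (1, 3, 0, 3)
  λ_7+ρ ↦ (1, 3, 0, 3)
  λ_8+ρ ↦ (0, 2, 4, 0)
  λ_9+ρ ↦ (2, 1, 2, 1)

3 distinct reps among the 9 weights ⇒ 3 W_11-linkage classes:

[[1, 4, 8], [2, 3, 5, 6, 7], [9]]


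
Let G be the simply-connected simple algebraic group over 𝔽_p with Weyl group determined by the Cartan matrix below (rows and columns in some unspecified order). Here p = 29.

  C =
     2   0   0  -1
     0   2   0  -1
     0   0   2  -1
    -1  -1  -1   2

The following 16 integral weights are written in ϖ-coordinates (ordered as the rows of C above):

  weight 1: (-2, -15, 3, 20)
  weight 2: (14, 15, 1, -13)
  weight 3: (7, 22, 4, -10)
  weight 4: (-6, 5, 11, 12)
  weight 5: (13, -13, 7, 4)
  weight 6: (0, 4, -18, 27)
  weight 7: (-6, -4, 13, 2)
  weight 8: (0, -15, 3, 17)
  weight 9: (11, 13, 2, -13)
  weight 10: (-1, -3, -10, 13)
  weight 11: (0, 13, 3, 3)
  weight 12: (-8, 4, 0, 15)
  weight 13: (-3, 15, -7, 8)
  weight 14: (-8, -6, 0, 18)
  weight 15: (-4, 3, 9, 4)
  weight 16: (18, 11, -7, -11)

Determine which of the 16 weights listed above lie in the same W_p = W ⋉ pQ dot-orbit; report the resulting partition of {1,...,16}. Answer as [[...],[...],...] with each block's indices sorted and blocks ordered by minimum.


C ↔ D_4 under row/col permutation; |W(D_4)| = 192.

Folding the 16 weights λ_j+ρ into Ā_29 (reps in the given 4-coord order):

  1: (1, 14, 4, 4);  2: (3, 4, 10, 2);  3: (1, 14, 4, 4);  4: (3, 4, 10, 2);  5: (7, 5, 1, 7);  6: (4, 0, 12, 1);  7: (0, 2, 9, 3);  8: (1, 14, 4, 4);  9: (0, 2, 9, 3);  10: (0, 2, 9, 3);  11: (1, 14, 4, 4);  12: (7, 5, 1, 7);  13: (2, 16, 6, 1);  14: (7, 5, 1, 7);  15: (3, 4, 10, 2);  16: (3, 4, 10, 2)

6 distinct reps among the 16 weights ⇒ 6 W_29-linkage classes:

[[1, 3, 8, 11], [2, 4, 15, 16], [5, 12, 14], [6], [7, 9, 10], [13]]


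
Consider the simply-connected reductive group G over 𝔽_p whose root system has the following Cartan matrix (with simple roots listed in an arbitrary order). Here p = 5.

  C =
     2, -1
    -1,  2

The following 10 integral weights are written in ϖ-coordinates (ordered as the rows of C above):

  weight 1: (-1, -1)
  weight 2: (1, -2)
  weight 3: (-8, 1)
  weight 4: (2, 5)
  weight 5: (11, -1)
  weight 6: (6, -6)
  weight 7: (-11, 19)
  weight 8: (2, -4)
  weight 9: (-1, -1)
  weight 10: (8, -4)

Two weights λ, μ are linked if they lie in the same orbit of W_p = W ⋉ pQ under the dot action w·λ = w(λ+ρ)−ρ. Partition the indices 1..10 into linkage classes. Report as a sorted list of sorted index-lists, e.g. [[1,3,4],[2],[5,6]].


Cartan matrix: type A_2 (|W|=6); un-permuting the 2 rows.

Alcove-folded reps (p=5, 10 weights, presented ϖ-order):

    [1] (0, 0)
    [2] (1, 1)
    [3] (0, 3)
    [4] (1, 1)
    [5] (0, 3)
    [6] (0, 3)
    [7] (0, 0)
    [8] (0, 3)
    [9] (0, 0)
    [10] (1, 1)

The 10 indices split into 3 linkage classes (same alcove rep ⇔ same W_5-dot-orbit):

[[1, 7, 9], [2, 4, 10], [3, 5, 6, 8]]


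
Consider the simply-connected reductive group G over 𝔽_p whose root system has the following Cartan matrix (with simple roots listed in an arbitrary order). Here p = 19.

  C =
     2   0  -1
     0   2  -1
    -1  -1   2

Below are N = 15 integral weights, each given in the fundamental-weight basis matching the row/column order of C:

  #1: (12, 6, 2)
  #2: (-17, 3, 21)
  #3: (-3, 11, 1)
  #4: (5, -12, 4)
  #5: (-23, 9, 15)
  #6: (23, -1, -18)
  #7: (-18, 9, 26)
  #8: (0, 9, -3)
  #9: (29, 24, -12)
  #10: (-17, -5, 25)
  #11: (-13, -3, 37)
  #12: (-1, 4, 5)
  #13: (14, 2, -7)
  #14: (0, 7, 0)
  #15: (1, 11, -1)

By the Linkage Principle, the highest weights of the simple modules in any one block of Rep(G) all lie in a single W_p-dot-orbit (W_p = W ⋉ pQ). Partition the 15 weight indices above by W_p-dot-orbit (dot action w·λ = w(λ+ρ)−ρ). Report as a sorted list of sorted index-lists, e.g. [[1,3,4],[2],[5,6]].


Dynkin diagram of C (from the 4 off-diagonal −1 entries): A_3.

W_19-reps of the 15 weights in Ā_19 (same 3-coord order as C):

  λ_1 → (9, 3, 3)
  λ_2 → (9, 3, 3)
  λ_3 → (2, 12, 0)
  λ_4 → (0, 5, 6)
  λ_5 → (9, 3, 3)
  λ_6 → (2, 12, 0)
  λ_7 → (1, 8, 1)
  λ_8 → (1, 8, 1)
  λ_9 → (0, 5, 6)
  λ_10 → (9, 3, 3)
  λ_11 → (2, 12, 0)
  λ_12 → (0, 5, 6)
  λ_13 → (9, 3, 3)
  λ_14 → (1, 8, 1)
  λ_15 → (2, 12, 0)

The 15 indices split into 4 linkage classes (same alcove rep ⇔ same W_19-dot-orbit):

[[1, 2, 5, 10, 13], [3, 6, 11, 15], [4, 9, 12], [7, 8, 14]]


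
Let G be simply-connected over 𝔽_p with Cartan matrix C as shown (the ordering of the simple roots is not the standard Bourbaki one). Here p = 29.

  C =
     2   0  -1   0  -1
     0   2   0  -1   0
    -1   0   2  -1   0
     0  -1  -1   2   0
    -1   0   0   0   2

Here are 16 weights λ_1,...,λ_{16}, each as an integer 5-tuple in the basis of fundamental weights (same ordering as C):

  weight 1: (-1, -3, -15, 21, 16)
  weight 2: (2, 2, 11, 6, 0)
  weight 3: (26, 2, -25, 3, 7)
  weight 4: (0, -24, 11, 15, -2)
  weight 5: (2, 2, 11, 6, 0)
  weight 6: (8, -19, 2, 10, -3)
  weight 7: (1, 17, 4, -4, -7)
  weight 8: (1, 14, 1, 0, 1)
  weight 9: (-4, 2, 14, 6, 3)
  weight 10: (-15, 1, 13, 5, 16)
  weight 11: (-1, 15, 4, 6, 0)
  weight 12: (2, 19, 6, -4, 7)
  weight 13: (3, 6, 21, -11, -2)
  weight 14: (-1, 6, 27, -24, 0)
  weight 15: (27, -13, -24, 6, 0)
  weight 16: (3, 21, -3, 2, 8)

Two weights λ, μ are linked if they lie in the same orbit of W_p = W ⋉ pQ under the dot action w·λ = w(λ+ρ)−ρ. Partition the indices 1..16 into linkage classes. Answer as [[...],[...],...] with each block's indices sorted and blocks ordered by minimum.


A_5 Cartan matrix, 5 simple roots permuted; ρ=(1,1,1,1,1).

λ_j+ρ reflected into Ā_29 (⟨·,θ^∨⟩≤29); 5-tuples as given:

  1: (14, 2, 0, 6, 3) · 2: (3, 3, 12, 7, 1) · 3: (3, 11, 4, 3, 2) · 4: (0, 16, 5, 7, 1) · 5: (3, 3, 12, 7, 1) · 6: (3, 11, 4, 3, 2) · 7: (2, 15, 2, 1, 2) · 8: (2, 15, 2, 1, 2) · 9: (3, 3, 12, 7, 1) · 10: (14, 2, 0, 6, 3) · 11: (0, 16, 5, 7, 1) · 12: (3, 11, 4, 3, 2) · 13: (3, 3, 12, 7, 1) · 14: (0, 16, 5, 7, 1) · 15: (0, 16, 5, 7, 1) · 16: (2, 15, 2, 1, 2)

Linkage partition of the 16 weights (5 classes, p=29):

[[1, 10], [2, 5, 9, 13], [3, 6, 12], [4, 11, 14, 15], [7, 8, 16]]


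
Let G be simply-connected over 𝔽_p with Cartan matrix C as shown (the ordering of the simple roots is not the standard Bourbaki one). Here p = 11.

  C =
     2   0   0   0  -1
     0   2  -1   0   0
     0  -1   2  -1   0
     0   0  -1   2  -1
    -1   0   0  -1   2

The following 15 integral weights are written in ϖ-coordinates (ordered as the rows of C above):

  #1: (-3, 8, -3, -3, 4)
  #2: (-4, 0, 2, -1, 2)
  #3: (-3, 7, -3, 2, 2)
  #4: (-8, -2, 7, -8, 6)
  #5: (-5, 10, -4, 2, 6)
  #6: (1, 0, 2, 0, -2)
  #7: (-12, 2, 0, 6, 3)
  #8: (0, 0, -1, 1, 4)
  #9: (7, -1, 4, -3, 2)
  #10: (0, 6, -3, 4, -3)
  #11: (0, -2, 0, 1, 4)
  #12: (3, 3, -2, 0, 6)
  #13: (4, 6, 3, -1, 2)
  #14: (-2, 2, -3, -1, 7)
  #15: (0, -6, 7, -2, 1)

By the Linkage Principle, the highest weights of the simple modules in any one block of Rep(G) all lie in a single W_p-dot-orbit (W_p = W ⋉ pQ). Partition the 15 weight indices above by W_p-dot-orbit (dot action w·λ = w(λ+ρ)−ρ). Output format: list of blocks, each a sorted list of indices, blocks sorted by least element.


C ↔ A_5 under row/col permutation; |W(A_5)| = 720.

W_11-reps of the 15 weights in Ā_11 (same 5-coord order as C):

    λ_1+ρ ↦ (1, 5, 2, 1, 1)
    λ_2+ρ ↦ (3, 1, 3, 0, 0)
    λ_3+ρ ↦ (1, 5, 2, 1, 1)
    λ_4+ρ ↦ (0, 1, 0, 0, 7)
    λ_5+ρ ↦ (3, 1, 3, 0, 0)
    λ_6+ρ ↦ (1, 1, 3, 0, 1)
    λ_7+ρ ↦ (0, 1, 0, 0, 7)
    λ_8+ρ ↦ (1, 1, 0, 2, 5)
    λ_9+ρ ↦ (5, 3, 0, 2, 1)
    λ_10+ρ ↦ (1, 5, 2, 1, 1)
    λ_11+ρ ↦ (1, 1, 0, 2, 5)
    λ_12+ρ ↦ (0, 1, 0, 0, 7)
    λ_13+ρ ↦ (3, 1, 3, 0, 0)
    λ_14+ρ ↦ (1, 1, 0, 2, 5)
    λ_15+ρ ↦ (1, 5, 2, 1, 1)

The 15 indices split into 6 linkage classes (same alcove rep ⇔ same W_11-dot-orbit):

[[1, 3, 10, 15], [2, 5, 13], [4, 7, 12], [6], [8, 11, 14], [9]]


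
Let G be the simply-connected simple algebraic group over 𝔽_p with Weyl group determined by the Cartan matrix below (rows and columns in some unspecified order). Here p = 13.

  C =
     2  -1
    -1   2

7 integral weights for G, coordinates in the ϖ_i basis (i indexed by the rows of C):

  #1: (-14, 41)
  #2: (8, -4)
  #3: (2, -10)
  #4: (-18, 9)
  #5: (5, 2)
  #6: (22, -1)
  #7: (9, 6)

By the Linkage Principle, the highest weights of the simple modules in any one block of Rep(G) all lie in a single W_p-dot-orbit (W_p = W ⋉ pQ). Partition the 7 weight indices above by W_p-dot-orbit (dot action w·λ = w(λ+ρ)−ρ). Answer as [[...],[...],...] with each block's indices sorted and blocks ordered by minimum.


Root system A_2: the 2×2 matrix C matches after relabeling.

Each λ_j+ρ reduced to Ā_13; 2-tuples below use C's row order:

  1: (3, 10);  2: (6, 3);  3: (6, 3);  4: (6, 3);  5: (6, 3);  6: (3, 10);  7: (6, 3)

Partition of {1..7} into 2 W_13-dot-orbits:

[[1, 6], [2, 3, 4, 5, 7]]


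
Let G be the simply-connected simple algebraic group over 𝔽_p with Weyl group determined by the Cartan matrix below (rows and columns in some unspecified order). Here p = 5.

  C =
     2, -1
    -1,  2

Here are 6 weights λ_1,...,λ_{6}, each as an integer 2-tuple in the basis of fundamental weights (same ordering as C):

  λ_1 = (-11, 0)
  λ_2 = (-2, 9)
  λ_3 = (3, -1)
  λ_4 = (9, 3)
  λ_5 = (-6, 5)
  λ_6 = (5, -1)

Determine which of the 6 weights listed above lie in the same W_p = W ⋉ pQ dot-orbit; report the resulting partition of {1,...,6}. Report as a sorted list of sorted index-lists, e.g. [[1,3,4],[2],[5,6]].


Cartan matrix: type A_2 (|W|=6); un-permuting the 2 rows.

Each λ_j+ρ reduced to Ā_5; 2-tuples below use C's row order:

    λ_1 → (4, 0)
    λ_2 → (4, 0)
    λ_3 → (4, 0)
    λ_4 → (4, 1)
    λ_5 → (4, 0)
    λ_6 → (4, 1)

2 distinct reps among the 6 weights ⇒ 2 W_5-linkage classes:

[[1, 2, 3, 5], [4, 6]]


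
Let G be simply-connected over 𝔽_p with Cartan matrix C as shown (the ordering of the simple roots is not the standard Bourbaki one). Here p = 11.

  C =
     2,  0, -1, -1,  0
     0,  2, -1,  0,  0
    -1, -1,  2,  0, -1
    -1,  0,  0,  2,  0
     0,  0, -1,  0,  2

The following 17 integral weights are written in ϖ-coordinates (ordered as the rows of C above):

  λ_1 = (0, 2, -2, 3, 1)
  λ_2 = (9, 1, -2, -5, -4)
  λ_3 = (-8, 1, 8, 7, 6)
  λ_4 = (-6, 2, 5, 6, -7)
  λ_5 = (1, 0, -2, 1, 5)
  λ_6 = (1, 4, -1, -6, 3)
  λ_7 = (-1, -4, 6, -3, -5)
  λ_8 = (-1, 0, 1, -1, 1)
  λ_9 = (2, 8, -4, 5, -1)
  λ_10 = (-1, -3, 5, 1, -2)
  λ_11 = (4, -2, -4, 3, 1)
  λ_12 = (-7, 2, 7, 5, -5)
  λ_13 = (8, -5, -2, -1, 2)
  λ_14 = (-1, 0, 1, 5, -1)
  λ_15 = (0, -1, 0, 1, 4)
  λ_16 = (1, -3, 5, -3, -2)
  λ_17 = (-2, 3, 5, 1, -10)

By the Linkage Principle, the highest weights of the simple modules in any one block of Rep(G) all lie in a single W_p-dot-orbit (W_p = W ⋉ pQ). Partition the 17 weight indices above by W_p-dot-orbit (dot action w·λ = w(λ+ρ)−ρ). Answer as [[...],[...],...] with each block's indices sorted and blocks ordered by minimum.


Cartan matrix: type D_5 (|W|=1920); un-permuting the 5 rows.

W_11-reps of the 17 weights in Ā_11 (same 5-coord order as C):

  λ_1 → (0, 2, 1, 4, 1);  λ_2 → (0, 2, 1, 4, 1);  λ_3 → (1, 0, 1, 2, 5);  λ_4 → (0, 2, 3, 2, 1);  λ_5 → (1, 0, 1, 2, 5);  λ_6 → (0, 2, 3, 2, 1);  λ_7 → (0, 1, 2, 0, 2);  λ_8 → (0, 1, 2, 0, 2);  λ_9 → (0, 2, 3, 2, 1);  λ_10 → (0, 2, 3, 2, 1);  λ_11 → (0, 2, 1, 4, 1);  λ_12 → (0, 1, 2, 0, 2);  λ_13 → (0, 1, 2, 0, 2);  λ_14 → (0, 1, 2, 6, 0);  λ_15 → (1, 0, 1, 2, 5);  λ_16 → (0, 2, 3, 2, 1);  λ_17 → (1, 0, 1, 2, 5)

These 17 weights hit 5 W_11-dot-orbits; sizes (3, 4, 5, 4, 1):

[[1, 2, 11], [3, 5, 15, 17], [4, 6, 9, 10, 16], [7, 8, 12, 13], [14]]


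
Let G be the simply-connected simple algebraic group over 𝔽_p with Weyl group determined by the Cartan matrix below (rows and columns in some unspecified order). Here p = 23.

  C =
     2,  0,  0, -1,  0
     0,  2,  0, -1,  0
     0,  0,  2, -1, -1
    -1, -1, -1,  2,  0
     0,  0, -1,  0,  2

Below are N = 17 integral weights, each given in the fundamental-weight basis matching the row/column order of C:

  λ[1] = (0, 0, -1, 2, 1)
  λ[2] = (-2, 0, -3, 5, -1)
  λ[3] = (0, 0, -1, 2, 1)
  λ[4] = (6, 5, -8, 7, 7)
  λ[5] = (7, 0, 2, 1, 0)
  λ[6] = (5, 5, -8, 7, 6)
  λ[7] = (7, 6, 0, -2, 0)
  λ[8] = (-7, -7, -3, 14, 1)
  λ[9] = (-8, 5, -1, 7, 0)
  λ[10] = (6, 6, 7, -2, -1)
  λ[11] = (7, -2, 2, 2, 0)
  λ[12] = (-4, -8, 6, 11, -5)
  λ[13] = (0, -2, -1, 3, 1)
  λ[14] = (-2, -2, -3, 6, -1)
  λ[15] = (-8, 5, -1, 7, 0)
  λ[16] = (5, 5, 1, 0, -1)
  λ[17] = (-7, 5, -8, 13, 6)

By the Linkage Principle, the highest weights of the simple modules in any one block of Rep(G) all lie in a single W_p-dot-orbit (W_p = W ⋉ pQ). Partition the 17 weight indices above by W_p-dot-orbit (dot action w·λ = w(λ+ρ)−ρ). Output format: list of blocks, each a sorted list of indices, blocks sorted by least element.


D_5 Cartan matrix, 5 simple roots permuted; ρ=(1,1,1,1,1).

W_23-reps of the 17 weights in Ā_23 (same 5-coord order as C):

    [1] (1, 1, 0, 3, 2)
    [2] (1, 1, 0, 3, 2)
    [3] (1, 1, 0, 3, 2)
    [4] (7, 6, 0, 1, 1)
    [5] (8, 1, 3, 2, 1)
    [6] (6, 6, 2, 1, 0)
    [7] (7, 6, 0, 1, 1)
    [8] (6, 6, 2, 1, 0)
    [9] (7, 6, 0, 1, 1)
    [10] (6, 6, 2, 1, 0)
    [11] (8, 1, 3, 2, 1)
    [12] (3, 7, 2, 2, 4)
    [13] (1, 1, 0, 3, 2)
    [14] (1, 1, 0, 3, 2)
    [15] (7, 6, 0, 1, 1)
    [16] (6, 6, 2, 1, 0)
    [17] (6, 6, 2, 1, 0)

The 17 indices split into 5 linkage classes (same alcove rep ⇔ same W_23-dot-orbit):

[[1, 2, 3, 13, 14], [4, 7, 9, 15], [5, 11], [6, 8, 10, 16, 17], [12]]


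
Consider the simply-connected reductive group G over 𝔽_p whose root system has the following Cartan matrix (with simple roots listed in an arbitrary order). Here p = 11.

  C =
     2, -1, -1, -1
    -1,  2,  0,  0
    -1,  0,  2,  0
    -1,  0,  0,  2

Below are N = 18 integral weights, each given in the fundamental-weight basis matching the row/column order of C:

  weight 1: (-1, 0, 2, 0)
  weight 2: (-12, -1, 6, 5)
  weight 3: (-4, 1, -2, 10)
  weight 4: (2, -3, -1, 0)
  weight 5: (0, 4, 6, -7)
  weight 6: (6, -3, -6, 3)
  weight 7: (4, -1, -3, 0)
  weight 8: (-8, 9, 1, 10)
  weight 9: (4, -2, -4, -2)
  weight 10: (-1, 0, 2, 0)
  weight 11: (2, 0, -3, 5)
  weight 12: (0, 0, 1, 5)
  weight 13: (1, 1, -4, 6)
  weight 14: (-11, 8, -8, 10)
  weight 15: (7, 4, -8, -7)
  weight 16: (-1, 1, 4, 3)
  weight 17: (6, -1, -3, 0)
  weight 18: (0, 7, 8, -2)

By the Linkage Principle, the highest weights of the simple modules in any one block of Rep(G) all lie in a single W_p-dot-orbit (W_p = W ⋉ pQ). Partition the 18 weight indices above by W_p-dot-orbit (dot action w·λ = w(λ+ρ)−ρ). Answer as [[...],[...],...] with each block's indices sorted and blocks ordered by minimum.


Dynkin diagram of C (from the 6 off-diagonal −1 entries): D_4.

Alcove-folded reps (p=11, 18 weights, presented ϖ-order):

  [1] (0, 1, 3, 1);  [2] (0, 2, 5, 4);  [3] (1, 1, 2, 6);  [4] (1, 2, 0, 1);  [5] (3, 0, 2, 1);  [6] (0, 2, 5, 4);  [7] (3, 0, 2, 1);  [8] (3, 0, 2, 1);  [9] (0, 1, 3, 1);  [10] (0, 1, 3, 1);  [11] (1, 1, 2, 6);  [12] (1, 1, 2, 6);  [13] (1, 1, 2, 6);  [14] (0, 1, 3, 1);  [15] (3, 0, 2, 1);  [16] (0, 2, 5, 4);  [17] (3, 0, 2, 1);  [18] (1, 1, 2, 6)

Linkage partition of the 18 weights (5 classes, p=11):

[[1, 9, 10, 14], [2, 6, 16], [3, 11, 12, 13, 18], [4], [5, 7, 8, 15, 17]]


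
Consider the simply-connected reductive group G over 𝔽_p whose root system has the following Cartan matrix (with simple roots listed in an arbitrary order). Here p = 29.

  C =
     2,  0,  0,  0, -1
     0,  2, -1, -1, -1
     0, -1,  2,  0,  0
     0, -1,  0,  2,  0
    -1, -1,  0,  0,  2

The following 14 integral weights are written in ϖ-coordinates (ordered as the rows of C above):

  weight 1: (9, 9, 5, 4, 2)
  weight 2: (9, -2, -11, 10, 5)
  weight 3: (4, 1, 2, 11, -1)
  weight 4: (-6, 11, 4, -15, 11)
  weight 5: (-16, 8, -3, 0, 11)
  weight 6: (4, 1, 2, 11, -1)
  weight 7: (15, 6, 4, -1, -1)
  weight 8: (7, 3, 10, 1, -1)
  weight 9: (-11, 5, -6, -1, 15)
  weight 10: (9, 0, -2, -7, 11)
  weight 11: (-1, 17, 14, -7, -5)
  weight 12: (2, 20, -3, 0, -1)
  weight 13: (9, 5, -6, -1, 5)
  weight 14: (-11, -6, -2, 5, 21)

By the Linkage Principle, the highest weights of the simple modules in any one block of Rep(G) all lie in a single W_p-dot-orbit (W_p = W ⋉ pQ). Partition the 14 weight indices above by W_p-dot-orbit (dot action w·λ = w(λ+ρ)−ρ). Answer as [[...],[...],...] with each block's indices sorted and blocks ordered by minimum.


D_5 Cartan matrix, 5 simple roots permuted; ρ=(1,1,1,1,1).

Each λ_j+ρ reduced to Ā_29; 5-tuples below use C's row order:

    [1] (5, 5, 1, 0, 5)
    [2] (5, 5, 1, 0, 5)
    [3] (5, 2, 3, 12, 0)
    [4] (5, 2, 3, 12, 0)
    [5] (12, 4, 2, 1, 3)
    [6] (5, 2, 3, 12, 0)
    [7] (10, 1, 5, 0, 6)
    [8] (8, 4, 11, 2, 0)
    [9] (10, 1, 5, 0, 6)
    [10] (10, 1, 5, 0, 6)
    [11] (8, 4, 11, 2, 0)
    [12] (12, 4, 2, 1, 3)
    [13] (10, 1, 5, 0, 6)
    [14] (10, 1, 5, 0, 6)

These 14 weights hit 5 W_29-dot-orbits; sizes (2, 3, 2, 5, 2):

[[1, 2], [3, 4, 6], [5, 12], [7, 9, 10, 13, 14], [8, 11]]


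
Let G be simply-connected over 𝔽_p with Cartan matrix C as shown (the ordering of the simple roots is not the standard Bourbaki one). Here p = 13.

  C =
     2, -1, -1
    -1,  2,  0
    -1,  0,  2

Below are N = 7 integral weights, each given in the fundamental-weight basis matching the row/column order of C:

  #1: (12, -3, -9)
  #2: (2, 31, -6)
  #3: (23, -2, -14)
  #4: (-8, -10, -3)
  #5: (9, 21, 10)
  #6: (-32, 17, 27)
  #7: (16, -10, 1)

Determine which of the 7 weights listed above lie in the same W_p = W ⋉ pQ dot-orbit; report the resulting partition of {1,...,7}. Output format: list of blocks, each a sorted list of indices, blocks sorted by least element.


Dynkin diagram of C (from the 4 off-diagonal −1 entries): A_3.

Folding the 7 weights λ_j+ρ into Ā_13 (reps in the given 3-coord order):

  [1] (3, 2, 8);  [2] (4, 3, 4);  [3] (0, 10, 2);  [4] (4, 3, 4);  [5] (4, 3, 4);  [6] (3, 2, 8);  [7] (4, 3, 4)

Linkage partition of the 7 weights (3 classes, p=13):

[[1, 6], [2, 4, 5, 7], [3]]


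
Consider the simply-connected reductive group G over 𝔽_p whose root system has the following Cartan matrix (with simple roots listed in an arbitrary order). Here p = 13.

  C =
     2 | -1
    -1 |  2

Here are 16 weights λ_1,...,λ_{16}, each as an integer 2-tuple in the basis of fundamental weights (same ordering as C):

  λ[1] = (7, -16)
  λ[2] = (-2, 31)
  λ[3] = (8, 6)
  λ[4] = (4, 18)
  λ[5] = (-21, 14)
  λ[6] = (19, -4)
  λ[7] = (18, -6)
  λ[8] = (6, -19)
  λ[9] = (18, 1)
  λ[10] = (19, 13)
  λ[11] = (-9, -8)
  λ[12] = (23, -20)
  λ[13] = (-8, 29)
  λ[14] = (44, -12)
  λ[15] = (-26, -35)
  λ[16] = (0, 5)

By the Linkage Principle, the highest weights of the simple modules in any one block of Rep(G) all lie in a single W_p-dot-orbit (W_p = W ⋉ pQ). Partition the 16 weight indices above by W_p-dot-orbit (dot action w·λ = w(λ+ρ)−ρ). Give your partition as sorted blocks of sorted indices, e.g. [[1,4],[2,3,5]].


Dynkin diagram of C (from the 2 off-diagonal −1 entries): A_2.

Folding the 16 weights λ_j+ρ into Ā_13 (reps in the given 2-coord order):

  [1] (5, 6);  [2] (7, 1);  [3] (6, 4);  [4] (6, 2);  [5] (6, 2);  [6] (6, 4);  [7] (7, 1);  [8] (6, 2);  [9] (5, 6);  [10] (7, 1);  [11] (5, 6);  [12] (6, 2);  [13] (6, 4);  [14] (5, 6);  [15] (7, 1);  [16] (1, 6)

5 distinct reps among the 16 weights ⇒ 5 W_13-linkage classes:

[[1, 9, 11, 14], [2, 7, 10, 15], [3, 6, 13], [4, 5, 8, 12], [16]]


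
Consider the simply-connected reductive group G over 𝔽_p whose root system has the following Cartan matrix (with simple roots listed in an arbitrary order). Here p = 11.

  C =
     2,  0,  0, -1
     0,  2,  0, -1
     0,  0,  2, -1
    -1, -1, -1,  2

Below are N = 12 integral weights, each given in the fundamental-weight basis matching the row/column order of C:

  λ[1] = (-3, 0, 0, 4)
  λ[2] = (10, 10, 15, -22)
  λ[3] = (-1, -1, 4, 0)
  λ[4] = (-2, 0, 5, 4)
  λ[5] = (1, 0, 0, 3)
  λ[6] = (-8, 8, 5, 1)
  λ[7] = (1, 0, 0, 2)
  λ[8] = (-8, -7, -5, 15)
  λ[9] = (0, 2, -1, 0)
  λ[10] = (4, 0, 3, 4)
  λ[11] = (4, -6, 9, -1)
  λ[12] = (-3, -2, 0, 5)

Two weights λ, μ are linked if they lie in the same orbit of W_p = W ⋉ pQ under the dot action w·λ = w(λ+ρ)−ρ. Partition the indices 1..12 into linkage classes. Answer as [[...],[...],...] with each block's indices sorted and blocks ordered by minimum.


Type D_4, rank 4, |W|=192; reorder rows/cols to standard.

Ā_11 reps of the 12 weights (D_4, coords as presented):

    1: (2, 1, 1, 3)
    2: (0, 0, 5, 1)
    3: (0, 0, 5, 1)
    4: (0, 0, 5, 1)
    5: (2, 1, 1, 3)
    6: (1, 3, 0, 1)
    7: (2, 1, 1, 3)
    8: (2, 1, 1, 3)
    9: (1, 3, 0, 1)
    10: (1, 3, 0, 1)
    11: (0, 0, 5, 1)
    12: (2, 1, 1, 3)

Linkage partition of the 12 weights (3 classes, p=11):

[[1, 5, 7, 8, 12], [2, 3, 4, 11], [6, 9, 10]]


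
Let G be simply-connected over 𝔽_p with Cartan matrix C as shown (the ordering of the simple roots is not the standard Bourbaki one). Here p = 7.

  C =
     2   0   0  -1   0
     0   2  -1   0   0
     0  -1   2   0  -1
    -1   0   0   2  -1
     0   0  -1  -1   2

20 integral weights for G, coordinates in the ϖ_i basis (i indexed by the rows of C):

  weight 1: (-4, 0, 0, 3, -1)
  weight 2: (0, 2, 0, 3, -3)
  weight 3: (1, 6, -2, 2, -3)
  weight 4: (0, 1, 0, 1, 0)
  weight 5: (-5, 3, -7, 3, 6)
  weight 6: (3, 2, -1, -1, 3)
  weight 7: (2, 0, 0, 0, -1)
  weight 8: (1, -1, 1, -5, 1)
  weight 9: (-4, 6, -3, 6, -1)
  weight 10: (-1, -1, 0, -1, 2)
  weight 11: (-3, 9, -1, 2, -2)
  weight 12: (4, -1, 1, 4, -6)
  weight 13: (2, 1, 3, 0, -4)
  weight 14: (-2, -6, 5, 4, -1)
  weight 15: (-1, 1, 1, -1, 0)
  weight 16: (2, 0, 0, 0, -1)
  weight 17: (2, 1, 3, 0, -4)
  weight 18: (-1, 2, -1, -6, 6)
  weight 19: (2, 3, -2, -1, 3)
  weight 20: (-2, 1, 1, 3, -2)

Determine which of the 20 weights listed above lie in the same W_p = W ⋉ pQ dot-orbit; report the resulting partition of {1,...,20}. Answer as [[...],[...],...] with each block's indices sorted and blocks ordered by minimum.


Cartan matrix: type A_5 (|W|=720); un-permuting the 5 rows.

Each λ_j+ρ reduced to Ā_7; 5-tuples below use C's row order:

    1: (3, 1, 1, 1, 0)
    2: (1, 2, 1, 2, 1)
    3: (0, 2, 2, 0, 1)
    4: (1, 2, 1, 2, 1)
    5: (0, 2, 2, 0, 1)
    6: (0, 0, 1, 0, 3)
    7: (3, 1, 1, 1, 0)
    8: (2, 0, 0, 0, 2)
    9: (2, 0, 0, 0, 2)
    10: (0, 0, 1, 0, 3)
    11: (0, 2, 2, 0, 1)
    12: (2, 0, 0, 0, 2)
    13: (1, 2, 1, 2, 1)
    14: (3, 1, 1, 1, 0)
    15: (0, 2, 2, 0, 1)
    16: (3, 1, 1, 1, 0)
    17: (1, 2, 1, 2, 1)
    18: (2, 0, 0, 0, 2)
    19: (0, 0, 1, 0, 3)
    20: (1, 2, 1, 2, 1)

5 distinct reps among the 20 weights ⇒ 5 W_7-linkage classes:

[[1, 7, 14, 16], [2, 4, 13, 17, 20], [3, 5, 11, 15], [6, 10, 19], [8, 9, 12, 18]]


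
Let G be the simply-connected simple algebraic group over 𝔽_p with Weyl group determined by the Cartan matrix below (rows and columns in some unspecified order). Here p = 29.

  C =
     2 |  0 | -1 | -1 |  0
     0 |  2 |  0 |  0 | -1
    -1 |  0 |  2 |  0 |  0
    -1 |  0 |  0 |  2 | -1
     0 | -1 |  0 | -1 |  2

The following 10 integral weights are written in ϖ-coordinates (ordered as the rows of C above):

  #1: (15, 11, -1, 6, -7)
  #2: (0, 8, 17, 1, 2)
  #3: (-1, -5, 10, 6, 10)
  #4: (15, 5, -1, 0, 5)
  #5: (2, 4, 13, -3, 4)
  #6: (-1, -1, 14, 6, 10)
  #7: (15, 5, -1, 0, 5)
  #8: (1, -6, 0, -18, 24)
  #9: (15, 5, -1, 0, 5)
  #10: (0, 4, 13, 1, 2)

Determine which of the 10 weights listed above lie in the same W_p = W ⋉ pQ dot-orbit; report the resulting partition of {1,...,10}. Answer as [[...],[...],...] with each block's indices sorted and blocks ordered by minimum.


Dynkin diagram of C (from the 8 off-diagonal −1 entries): A_5.

Alcove-folded reps (p=29, 10 weights, presented ϖ-order):

  λ_1+ρ ↦ (16, 6, 0, 1, 6) · λ_2+ρ ↦ (1, 5, 14, 2, 3) · λ_3+ρ ↦ (0, 4, 11, 7, 7) · λ_4+ρ ↦ (16, 6, 0, 1, 6) · λ_5+ρ ↦ (1, 5, 14, 2, 3) · λ_6+ρ ↦ (0, 4, 11, 7, 7) · λ_7+ρ ↦ (16, 6, 0, 1, 6) · λ_8+ρ ↦ (1, 5, 14, 2, 3) · λ_9+ρ ↦ (16, 6, 0, 1, 6) · λ_10+ρ ↦ (1, 5, 14, 2, 3)

Partition of {1..10} into 3 W_29-dot-orbits:

[[1, 4, 7, 9], [2, 5, 8, 10], [3, 6]]


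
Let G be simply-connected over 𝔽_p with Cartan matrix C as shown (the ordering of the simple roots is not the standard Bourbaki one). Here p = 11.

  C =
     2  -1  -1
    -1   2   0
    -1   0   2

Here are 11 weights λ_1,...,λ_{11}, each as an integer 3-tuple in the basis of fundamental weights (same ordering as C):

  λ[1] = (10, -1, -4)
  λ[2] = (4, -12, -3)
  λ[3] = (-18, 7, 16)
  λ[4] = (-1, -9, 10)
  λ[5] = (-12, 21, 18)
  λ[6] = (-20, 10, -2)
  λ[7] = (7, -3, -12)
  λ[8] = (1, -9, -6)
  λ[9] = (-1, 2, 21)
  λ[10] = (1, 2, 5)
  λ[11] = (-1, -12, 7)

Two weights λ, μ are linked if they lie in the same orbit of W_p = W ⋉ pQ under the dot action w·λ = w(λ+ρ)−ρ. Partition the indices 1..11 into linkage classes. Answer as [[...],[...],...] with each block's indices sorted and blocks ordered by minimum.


Root system A_3: the 3×3 matrix C matches after relabeling.

W_11-reps of the 11 weights in Ā_11 (same 3-coord order as C):

    λ_1+ρ ↦ (8, 0, 3)
    λ_2+ρ ↦ (2, 3, 6)
    λ_3+ρ ↦ (2, 3, 6)
    λ_4+ρ ↦ (8, 0, 3)
    λ_5+ρ ↦ (8, 0, 3)
    λ_6+ρ ↦ (0, 8, 2)
    λ_7+ρ ↦ (2, 3, 6)
    λ_8+ρ ↦ (2, 3, 6)
    λ_9+ρ ↦ (8, 0, 3)
    λ_10+ρ ↦ (2, 3, 6)
    λ_11+ρ ↦ (8, 0, 3)

The 11 indices split into 3 linkage classes (same alcove rep ⇔ same W_11-dot-orbit):

[[1, 4, 5, 9, 11], [2, 3, 7, 8, 10], [6]]


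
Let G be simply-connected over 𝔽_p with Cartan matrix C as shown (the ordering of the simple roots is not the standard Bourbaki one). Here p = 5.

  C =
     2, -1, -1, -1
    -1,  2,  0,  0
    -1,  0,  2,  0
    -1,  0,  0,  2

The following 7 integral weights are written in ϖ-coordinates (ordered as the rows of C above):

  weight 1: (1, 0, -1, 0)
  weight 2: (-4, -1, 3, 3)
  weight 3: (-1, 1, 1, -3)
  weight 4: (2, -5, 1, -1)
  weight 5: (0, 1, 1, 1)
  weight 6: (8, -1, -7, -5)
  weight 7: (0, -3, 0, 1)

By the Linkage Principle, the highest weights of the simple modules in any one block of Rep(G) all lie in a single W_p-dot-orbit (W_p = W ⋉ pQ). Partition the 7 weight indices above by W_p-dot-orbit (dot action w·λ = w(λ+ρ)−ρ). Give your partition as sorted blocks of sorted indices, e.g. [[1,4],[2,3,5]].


D_4 Cartan matrix, 4 simple roots permuted; ρ=(1,1,1,1).

Alcove-folded reps (p=5, 7 weights, presented ϖ-order):

  [1] (1, 1, 0, 1) · [2] (0, 3, 1, 1) · [3] (2, 0, 0, 0) · [4] (0, 3, 1, 1) · [5] (2, 0, 0, 0) · [6] (0, 3, 1, 1) · [7] (1, 1, 0, 1)

Grouping the 7 weights by Ā_5-representative: 3 linkage classes.

[[1, 7], [2, 4, 6], [3, 5]]


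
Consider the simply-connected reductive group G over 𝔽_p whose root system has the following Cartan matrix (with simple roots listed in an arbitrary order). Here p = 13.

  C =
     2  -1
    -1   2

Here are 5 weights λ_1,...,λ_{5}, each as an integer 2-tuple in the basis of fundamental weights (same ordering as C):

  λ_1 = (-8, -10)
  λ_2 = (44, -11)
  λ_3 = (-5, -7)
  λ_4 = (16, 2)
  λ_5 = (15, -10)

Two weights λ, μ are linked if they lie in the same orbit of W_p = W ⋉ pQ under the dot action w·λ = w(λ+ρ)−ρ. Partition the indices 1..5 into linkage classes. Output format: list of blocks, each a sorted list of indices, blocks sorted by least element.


Dynkin diagram of C (from the 2 off-diagonal −1 entries): A_2.

Alcove-folded reps (p=13, 5 weights, presented ϖ-order):

  λ_1 → (6, 4)
  λ_2 → (4, 6)
  λ_3 → (6, 4)
  λ_4 → (6, 4)
  λ_5 → (4, 6)

Partition of {1..5} into 2 W_13-dot-orbits:

[[1, 3, 4], [2, 5]]


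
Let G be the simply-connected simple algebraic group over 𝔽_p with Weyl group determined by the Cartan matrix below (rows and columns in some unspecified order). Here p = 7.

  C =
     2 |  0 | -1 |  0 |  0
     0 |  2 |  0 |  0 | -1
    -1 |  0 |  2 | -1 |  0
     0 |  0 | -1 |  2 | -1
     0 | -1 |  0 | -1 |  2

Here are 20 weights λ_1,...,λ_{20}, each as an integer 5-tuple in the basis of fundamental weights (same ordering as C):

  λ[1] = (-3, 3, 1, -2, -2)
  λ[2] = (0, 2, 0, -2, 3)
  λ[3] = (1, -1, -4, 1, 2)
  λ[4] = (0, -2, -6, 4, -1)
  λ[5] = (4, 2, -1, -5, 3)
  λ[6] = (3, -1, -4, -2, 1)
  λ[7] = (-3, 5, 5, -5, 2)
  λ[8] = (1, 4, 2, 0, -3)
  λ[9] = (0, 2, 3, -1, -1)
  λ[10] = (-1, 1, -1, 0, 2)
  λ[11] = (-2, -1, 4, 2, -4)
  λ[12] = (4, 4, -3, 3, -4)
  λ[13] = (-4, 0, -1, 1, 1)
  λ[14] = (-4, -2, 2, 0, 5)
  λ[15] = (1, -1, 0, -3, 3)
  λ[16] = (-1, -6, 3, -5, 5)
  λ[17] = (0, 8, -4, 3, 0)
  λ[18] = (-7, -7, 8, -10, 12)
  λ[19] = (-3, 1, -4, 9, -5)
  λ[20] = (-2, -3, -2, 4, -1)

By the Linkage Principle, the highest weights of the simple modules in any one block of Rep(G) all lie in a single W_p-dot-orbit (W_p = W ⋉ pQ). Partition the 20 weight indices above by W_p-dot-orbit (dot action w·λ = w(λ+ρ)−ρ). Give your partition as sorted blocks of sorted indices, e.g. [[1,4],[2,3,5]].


A_5 Cartan matrix, 5 simple roots permuted; ρ=(1,1,1,1,1).

λ_j+ρ reflected into Ā_7 (⟨·,θ^∨⟩≤7); 5-tuples as given:

  λ_1 → (0, 2, 1, 1, 0);  λ_2 → (0, 2, 0, 1, 3);  λ_3 → (1, 0, 1, 1, 2);  λ_4 → (4, 0, 0, 1, 0);  λ_5 → (0, 2, 4, 0, 0);  λ_6 → (0, 2, 1, 1, 0);  λ_7 → (0, 1, 2, 1, 1);  λ_8 → (0, 1, 2, 1, 1);  λ_9 → (0, 2, 4, 0, 0);  λ_10 → (0, 2, 0, 1, 3);  λ_11 → (0, 2, 4, 0, 0);  λ_12 → (1, 0, 1, 1, 2);  λ_13 → (0, 1, 2, 1, 1);  λ_14 → (0, 2, 0, 1, 3);  λ_15 → (1, 0, 1, 1, 2);  λ_16 → (0, 2, 0, 1, 3);  λ_17 → (1, 0, 1, 1, 2);  λ_18 → (4, 0, 0, 1, 0);  λ_19 → (0, 1, 2, 1, 1);  λ_20 → (1, 0, 1, 1, 2)

The 20 indices split into 6 linkage classes (same alcove rep ⇔ same W_7-dot-orbit):

[[1, 6], [2, 10, 14, 16], [3, 12, 15, 17, 20], [4, 18], [5, 9, 11], [7, 8, 13, 19]]


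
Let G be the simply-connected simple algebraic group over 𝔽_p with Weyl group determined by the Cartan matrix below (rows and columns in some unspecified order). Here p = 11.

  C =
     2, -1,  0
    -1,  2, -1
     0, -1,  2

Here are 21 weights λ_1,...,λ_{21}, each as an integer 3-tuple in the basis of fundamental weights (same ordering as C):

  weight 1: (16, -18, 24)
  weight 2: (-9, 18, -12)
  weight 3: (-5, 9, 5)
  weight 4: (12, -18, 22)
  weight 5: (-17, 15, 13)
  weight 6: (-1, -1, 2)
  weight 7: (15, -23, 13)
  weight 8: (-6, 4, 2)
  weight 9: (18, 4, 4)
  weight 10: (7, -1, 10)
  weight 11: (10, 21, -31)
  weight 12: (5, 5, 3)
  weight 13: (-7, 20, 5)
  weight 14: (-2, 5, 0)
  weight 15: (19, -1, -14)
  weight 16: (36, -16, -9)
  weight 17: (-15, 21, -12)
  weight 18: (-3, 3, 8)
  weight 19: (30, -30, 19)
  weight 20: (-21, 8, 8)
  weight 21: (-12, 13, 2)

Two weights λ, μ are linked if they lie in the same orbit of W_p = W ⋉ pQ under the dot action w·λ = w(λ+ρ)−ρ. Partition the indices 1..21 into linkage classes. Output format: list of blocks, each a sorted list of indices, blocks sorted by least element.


Root system A_3: the 3×3 matrix C matches after relabeling.

λ_j+ρ reflected into Ā_11 (⟨·,θ^∨⟩≤11); 3-tuples as given:

  λ_1 → (5, 0, 3)
  λ_2 → (0, 0, 3)
  λ_3 → (1, 5, 1)
  λ_4 → (5, 1, 3)
  λ_5 → (5, 0, 3)
  λ_6 → (0, 0, 3)
  λ_7 → (5, 0, 3)
  λ_8 → (5, 0, 3)
  λ_9 → (5, 1, 3)
  λ_10 → (0, 0, 3)
  λ_11 → (0, 0, 3)
  λ_12 → (1, 5, 1)
  λ_13 → (1, 5, 1)
  λ_14 → (1, 5, 1)
  λ_15 → (0, 2, 7)
  λ_16 → (1, 7, 0)
  λ_17 → (0, 0, 3)
  λ_18 → (0, 2, 7)
  λ_19 → (0, 2, 7)
  λ_20 → (0, 2, 7)
  λ_21 → (5, 0, 3)

Linkage partition of the 21 weights (6 classes, p=11):

[[1, 5, 7, 8, 21], [2, 6, 10, 11, 17], [3, 12, 13, 14], [4, 9], [15, 18, 19, 20], [16]]


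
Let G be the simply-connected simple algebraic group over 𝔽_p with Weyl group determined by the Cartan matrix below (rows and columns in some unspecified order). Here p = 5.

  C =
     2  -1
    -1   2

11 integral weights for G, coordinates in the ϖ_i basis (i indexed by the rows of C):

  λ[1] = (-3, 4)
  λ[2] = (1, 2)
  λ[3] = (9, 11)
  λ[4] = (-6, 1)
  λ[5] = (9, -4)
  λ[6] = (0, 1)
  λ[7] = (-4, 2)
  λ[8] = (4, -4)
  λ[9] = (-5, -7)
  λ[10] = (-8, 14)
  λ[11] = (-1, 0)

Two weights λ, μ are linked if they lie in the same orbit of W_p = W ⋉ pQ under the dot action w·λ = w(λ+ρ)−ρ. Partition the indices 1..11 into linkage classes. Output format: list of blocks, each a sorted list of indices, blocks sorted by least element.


A_2 Cartan matrix, 2 simple roots permuted; ρ=(1,1).

Ā_5 reps of the 11 weights (A_2, coords as presented):

  1: (2, 3)
  2: (2, 3)
  3: (0, 2)
  4: (2, 3)
  5: (0, 2)
  6: (1, 2)
  7: (3, 0)
  8: (2, 3)
  9: (0, 1)
  10: (2, 3)
  11: (0, 1)

Grouping the 11 weights by Ā_5-representative: 5 linkage classes.

[[1, 2, 4, 8, 10], [3, 5], [6], [7], [9, 11]]


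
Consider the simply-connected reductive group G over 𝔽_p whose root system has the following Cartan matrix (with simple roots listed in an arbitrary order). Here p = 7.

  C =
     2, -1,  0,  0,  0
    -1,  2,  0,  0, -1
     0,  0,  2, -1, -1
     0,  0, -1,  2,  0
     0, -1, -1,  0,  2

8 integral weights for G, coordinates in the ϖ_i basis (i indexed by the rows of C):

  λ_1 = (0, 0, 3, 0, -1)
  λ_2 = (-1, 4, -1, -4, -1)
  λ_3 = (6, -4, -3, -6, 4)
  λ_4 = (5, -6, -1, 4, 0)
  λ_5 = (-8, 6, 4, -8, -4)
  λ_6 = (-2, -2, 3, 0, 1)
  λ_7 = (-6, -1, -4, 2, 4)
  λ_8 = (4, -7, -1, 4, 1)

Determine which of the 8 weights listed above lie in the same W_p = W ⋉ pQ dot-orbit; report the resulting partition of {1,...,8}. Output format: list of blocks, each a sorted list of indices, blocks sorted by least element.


Type A_5, rank 5, |W|=720; reorder rows/cols to standard.

Each λ_j+ρ reduced to Ā_7; 5-tuples below use C's row order:

  λ_1+ρ ↦ (1, 1, 4, 1, 0);  λ_2+ρ ↦ (0, 2, 0, 0, 3);  λ_3+ρ ↦ (0, 2, 0, 0, 3);  λ_4+ρ ↦ (1, 1, 4, 1, 0);  λ_5+ρ ↦ (0, 2, 0, 0, 3);  λ_6+ρ ↦ (1, 1, 4, 1, 0);  λ_7+ρ ↦ (0, 2, 0, 0, 3);  λ_8+ρ ↦ (1, 1, 4, 1, 0)

These 8 weights hit 2 W_7-dot-orbits; sizes (4, 4):

[[1, 4, 6, 8], [2, 3, 5, 7]]


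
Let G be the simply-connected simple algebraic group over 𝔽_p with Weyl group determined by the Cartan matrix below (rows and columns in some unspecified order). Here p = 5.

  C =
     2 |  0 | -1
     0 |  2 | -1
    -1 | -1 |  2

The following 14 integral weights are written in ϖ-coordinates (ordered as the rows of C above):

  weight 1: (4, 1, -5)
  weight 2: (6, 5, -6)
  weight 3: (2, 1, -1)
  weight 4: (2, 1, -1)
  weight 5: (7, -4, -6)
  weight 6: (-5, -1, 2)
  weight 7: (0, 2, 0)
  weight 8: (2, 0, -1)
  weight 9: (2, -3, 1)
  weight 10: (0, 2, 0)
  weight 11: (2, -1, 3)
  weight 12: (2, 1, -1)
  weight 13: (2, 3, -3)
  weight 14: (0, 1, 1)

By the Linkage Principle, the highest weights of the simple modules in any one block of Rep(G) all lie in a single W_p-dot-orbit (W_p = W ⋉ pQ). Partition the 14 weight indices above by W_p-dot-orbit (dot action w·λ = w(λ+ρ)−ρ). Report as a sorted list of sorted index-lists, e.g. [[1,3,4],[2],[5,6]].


C ↔ A_3 under row/col permutation; |W(A_3)| = 24.

Ā_5 reps of the 14 weights (A_3, coords as presented):

  λ_1+ρ ↦ (1, 2, 2) · λ_2+ρ ↦ (1, 2, 2) · λ_3+ρ ↦ (3, 2, 0) · λ_4+ρ ↦ (3, 2, 0) · λ_5+ρ ↦ (3, 2, 0) · λ_6+ρ ↦ (3, 1, 0) · λ_7+ρ ↦ (1, 3, 1) · λ_8+ρ ↦ (3, 1, 0) · λ_9+ρ ↦ (3, 2, 0) · λ_10+ρ ↦ (1, 3, 1) · λ_11+ρ ↦ (1, 2, 2) · λ_12+ρ ↦ (3, 2, 0) · λ_13+ρ ↦ (1, 2, 2) · λ_14+ρ ↦ (1, 2, 2)

These 14 weights hit 4 W_5-dot-orbits; sizes (5, 5, 2, 2):

[[1, 2, 11, 13, 14], [3, 4, 5, 9, 12], [6, 8], [7, 10]]
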